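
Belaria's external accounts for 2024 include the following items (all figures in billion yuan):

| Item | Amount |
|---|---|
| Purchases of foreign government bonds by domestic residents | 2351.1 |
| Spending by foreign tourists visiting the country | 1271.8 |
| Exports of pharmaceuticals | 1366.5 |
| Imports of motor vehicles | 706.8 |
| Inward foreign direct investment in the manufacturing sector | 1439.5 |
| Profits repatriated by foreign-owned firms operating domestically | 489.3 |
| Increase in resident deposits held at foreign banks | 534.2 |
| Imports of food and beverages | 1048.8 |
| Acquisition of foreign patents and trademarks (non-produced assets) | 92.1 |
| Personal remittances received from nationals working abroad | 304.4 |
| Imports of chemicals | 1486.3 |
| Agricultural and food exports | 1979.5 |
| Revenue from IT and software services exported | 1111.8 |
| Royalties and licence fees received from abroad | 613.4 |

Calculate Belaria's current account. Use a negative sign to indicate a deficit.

2916.2

Goods: -706.8 - 1486.3 - 1048.8 + 1366.5 + 1979.5 = 104.1
Services: 1271.8 + 1111.8 + 613.4 = 2997.0
Primary income: -489.3
Secondary income: 304.4
Current account = 104.1 + 2997.0 + (-489.3) + 304.4 = 2916.2
(Excluded from the current account — financial account: purchases of foreign government bonds by domestic residents 2351.1, inward foreign direct investment in the manufacturing sector 1439.5, increase in resident deposits held at foreign banks 534.2; capital account: acquisition of foreign patents and trademarks (non-produced assets) 92.1.)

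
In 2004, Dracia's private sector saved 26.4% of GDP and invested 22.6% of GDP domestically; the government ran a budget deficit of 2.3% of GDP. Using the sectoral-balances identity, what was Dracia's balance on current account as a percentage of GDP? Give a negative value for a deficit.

By the sectoral-balances identity, CA = (S_private - I) + (T - G).
Private balance = 26.4 - 22.6 = 3.8
Government balance (T - G) = -2.3
CA = 3.8 + (-2.3) = 1.5

1.5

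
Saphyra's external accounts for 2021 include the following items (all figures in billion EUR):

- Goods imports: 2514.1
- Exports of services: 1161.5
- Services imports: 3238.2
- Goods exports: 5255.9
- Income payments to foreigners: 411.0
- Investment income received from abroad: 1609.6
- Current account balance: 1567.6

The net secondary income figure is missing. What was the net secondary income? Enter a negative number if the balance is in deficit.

Current account = goods balance + services balance + net primary income + net secondary income
Sum of the known components = 1863.7
Net secondary income = CA - (known components) = 1567.6 - 1863.7 = -296.1

-296.1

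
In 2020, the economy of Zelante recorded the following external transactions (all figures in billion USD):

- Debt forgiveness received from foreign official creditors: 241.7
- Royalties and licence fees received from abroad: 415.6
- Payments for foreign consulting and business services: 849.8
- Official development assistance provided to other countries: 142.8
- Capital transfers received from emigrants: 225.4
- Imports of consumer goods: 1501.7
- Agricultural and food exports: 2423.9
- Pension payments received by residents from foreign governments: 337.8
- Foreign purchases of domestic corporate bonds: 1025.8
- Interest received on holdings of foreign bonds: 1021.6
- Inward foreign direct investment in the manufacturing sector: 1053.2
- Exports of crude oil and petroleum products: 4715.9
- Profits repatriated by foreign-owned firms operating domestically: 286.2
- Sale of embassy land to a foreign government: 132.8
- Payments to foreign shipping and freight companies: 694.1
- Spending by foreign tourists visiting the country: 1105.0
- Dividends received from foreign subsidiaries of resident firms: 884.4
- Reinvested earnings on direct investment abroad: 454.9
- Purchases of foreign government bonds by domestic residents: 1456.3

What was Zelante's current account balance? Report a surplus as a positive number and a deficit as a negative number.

7884.5

Goods: -1501.7 + 2423.9 + 4715.9 = 5638.1
Services: -849.8 - 694.1 + 415.6 + 1105.0 = -23.3
Primary income: 1021.6 + 884.4 - 286.2 + 454.9 = 2074.7
Secondary income: -142.8 + 337.8 = 195.0
Current account = 5638.1 + (-23.3) + 2074.7 + 195.0 = 7884.5
(Excluded from the current account — capital account: debt forgiveness received from foreign official creditors 241.7, capital transfers received from emigrants 225.4, sale of embassy land to a foreign government 132.8; financial account: foreign purchases of domestic corporate bonds 1025.8, inward foreign direct investment in the manufacturing sector 1053.2, purchases of foreign government bonds by domestic residents 1456.3.)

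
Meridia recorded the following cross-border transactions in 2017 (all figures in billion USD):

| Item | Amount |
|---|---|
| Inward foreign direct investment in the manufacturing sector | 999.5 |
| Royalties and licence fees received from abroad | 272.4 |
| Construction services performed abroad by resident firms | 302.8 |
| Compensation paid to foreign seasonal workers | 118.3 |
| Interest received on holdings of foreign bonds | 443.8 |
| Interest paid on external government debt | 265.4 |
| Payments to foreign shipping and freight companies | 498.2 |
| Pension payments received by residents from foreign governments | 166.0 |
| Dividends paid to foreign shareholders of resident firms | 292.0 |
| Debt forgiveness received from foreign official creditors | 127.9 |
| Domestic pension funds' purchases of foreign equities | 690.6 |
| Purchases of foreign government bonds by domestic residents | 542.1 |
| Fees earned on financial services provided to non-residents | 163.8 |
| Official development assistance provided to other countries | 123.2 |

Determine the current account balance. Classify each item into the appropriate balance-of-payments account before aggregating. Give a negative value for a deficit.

Services: 272.4 + 163.8 + 302.8 - 498.2 = 240.8
Primary income: -118.3 - 292.0 - 265.4 + 443.8 = -231.9
Secondary income: 166.0 - 123.2 = 42.8
Current account = 240.8 + (-231.9) + 42.8 = 51.7
(Excluded from the current account — financial account: inward foreign direct investment in the manufacturing sector 999.5, domestic pension funds' purchases of foreign equities 690.6, purchases of foreign government bonds by domestic residents 542.1; capital account: debt forgiveness received from foreign official creditors 127.9.)

51.7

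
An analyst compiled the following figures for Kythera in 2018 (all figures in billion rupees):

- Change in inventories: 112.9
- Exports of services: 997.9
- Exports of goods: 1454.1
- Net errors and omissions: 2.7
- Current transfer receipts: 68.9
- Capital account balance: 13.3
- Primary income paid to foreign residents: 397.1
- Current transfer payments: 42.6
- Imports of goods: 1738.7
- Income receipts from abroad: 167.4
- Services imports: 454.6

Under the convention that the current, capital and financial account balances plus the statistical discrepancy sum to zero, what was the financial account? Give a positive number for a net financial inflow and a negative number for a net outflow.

Goods balance = 1454.1 - 1738.7 = -284.6
Services balance = 997.9 - 454.6 = 543.3
Trade balance (goods + services) = -284.6 + 543.3 = 258.7
Net primary income = 167.4 - 397.1 = -229.7
Net secondary income = 68.9 - 42.6 = 26.3
Current account = 258.7 + (-229.7) + 26.3 = 55.3
Financial account = -(55.3 + 13.3 + 2.7) = -71.3

-71.3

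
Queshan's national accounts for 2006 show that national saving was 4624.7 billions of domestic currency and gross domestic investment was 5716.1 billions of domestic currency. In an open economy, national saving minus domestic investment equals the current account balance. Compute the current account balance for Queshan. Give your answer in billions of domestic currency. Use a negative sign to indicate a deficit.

-1091.4

CA = S - I = 4624.7 - 5716.1 = -1091.4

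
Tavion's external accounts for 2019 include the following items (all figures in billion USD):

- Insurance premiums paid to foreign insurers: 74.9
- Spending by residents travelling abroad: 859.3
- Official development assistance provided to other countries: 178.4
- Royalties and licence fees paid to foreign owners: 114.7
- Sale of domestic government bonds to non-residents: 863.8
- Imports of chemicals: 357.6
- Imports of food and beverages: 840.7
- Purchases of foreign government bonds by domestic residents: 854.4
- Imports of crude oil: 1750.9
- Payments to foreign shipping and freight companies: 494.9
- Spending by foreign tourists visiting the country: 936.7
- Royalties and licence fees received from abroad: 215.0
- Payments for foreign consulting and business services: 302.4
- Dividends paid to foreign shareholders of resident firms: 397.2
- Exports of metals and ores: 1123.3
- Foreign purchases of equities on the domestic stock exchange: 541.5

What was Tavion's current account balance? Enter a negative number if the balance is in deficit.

Goods: 1123.3 - 840.7 - 1750.9 - 357.6 = -1825.9
Services: 215.0 - 302.4 - 859.3 + 936.7 - 114.7 - 494.9 - 74.9 = -694.5
Primary income: -397.2
Secondary income: -178.4
Current account = (-1825.9) + (-694.5) + (-397.2) + (-178.4) = -3096.0
(Excluded from the current account — financial account: sale of domestic government bonds to non-residents 863.8, purchases of foreign government bonds by domestic residents 854.4, foreign purchases of equities on the domestic stock exchange 541.5.)

-3096.0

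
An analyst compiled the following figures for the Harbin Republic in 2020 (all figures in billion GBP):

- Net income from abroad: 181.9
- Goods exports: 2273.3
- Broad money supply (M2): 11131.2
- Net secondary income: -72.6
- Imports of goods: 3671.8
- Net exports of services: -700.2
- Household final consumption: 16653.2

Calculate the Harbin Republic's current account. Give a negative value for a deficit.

-1989.4

Goods balance = 2273.3 - 3671.8 = -1398.5
Services balance = -700.2
Trade balance (goods + services) = -1398.5 + (-700.2) = -2098.7
Net primary income = 181.9
Net secondary income = -72.6
Current account = -2098.7 + 181.9 + (-72.6) = -1989.4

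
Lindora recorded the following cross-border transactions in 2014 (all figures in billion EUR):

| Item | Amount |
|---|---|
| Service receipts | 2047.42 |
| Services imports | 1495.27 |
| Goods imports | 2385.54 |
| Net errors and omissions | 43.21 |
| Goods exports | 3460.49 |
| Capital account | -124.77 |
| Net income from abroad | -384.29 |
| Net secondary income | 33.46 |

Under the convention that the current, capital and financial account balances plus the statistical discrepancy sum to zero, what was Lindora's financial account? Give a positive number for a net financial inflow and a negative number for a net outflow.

Goods balance = 3460.49 - 2385.54 = 1074.95
Services balance = 2047.42 - 1495.27 = 552.15
Trade balance (goods + services) = 1074.95 + 552.15 = 1627.10
Net primary income = -384.29
Net secondary income = 33.46
Current account = 1627.10 + (-384.29) + 33.46 = 1276.27
Financial account = -(1276.27 + (-124.77) + 43.21) = -1194.71

-1194.71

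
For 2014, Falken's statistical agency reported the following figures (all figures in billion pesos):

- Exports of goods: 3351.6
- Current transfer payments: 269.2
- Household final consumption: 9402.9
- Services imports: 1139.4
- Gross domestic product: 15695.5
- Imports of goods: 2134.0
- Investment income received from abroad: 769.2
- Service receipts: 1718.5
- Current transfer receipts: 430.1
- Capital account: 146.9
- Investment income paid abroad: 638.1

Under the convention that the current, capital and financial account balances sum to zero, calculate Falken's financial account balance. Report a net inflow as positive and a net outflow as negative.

-2235.6

Goods balance = 3351.6 - 2134.0 = 1217.6
Services balance = 1718.5 - 1139.4 = 579.1
Trade balance (goods + services) = 1217.6 + 579.1 = 1796.7
Net primary income = 769.2 - 638.1 = 131.1
Net secondary income = 430.1 - 269.2 = 160.9
Current account = 1796.7 + 131.1 + 160.9 = 2088.7
Financial account = -(2088.7 + 146.9) = -2235.6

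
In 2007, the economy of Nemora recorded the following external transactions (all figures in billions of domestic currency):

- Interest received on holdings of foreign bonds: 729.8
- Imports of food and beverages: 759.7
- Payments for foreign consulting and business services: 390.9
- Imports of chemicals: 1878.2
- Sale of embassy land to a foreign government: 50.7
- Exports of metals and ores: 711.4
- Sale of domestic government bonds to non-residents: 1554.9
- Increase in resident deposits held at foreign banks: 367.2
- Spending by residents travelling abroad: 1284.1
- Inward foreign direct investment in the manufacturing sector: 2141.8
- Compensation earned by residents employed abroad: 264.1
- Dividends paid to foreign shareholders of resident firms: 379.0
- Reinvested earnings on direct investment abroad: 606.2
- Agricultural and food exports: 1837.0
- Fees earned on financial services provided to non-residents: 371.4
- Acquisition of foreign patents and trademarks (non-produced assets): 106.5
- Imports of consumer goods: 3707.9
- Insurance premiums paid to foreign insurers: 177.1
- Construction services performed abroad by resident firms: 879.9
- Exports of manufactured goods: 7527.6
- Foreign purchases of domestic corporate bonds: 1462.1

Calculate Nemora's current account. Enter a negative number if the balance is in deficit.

Goods: 7527.6 + 1837.0 - 3707.9 - 1878.2 + 711.4 - 759.7 = 3730.2
Services: 879.9 - 177.1 + 371.4 - 1284.1 - 390.9 = -600.8
Primary income: -379.0 + 264.1 + 729.8 + 606.2 = 1221.1
Current account = 3730.2 + (-600.8) + 1221.1 = 4350.5
(Excluded from the current account — capital account: sale of embassy land to a foreign government 50.7, acquisition of foreign patents and trademarks (non-produced assets) 106.5; financial account: sale of domestic government bonds to non-residents 1554.9, increase in resident deposits held at foreign banks 367.2, inward foreign direct investment in the manufacturing sector 2141.8, foreign purchases of domestic corporate bonds 1462.1.)

4350.5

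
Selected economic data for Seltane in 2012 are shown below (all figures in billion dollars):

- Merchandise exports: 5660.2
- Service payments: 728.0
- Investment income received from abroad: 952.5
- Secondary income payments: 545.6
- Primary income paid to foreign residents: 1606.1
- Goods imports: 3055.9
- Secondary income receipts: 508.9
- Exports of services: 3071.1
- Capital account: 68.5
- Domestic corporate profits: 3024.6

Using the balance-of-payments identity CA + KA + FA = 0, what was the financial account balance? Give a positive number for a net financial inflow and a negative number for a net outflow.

-4325.6

Goods balance = 5660.2 - 3055.9 = 2604.3
Services balance = 3071.1 - 728.0 = 2343.1
Trade balance (goods + services) = 2604.3 + 2343.1 = 4947.4
Net primary income = 952.5 - 1606.1 = -653.6
Net secondary income = 508.9 - 545.6 = -36.7
Current account = 4947.4 + (-653.6) + (-36.7) = 4257.1
Financial account = -(4257.1 + 68.5) = -4325.6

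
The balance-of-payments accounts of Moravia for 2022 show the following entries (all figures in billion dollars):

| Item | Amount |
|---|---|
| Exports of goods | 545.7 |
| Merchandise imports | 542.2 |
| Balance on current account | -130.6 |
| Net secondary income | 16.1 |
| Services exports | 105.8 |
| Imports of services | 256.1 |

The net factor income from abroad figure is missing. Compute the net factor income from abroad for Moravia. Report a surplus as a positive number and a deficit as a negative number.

Current account = goods balance + services balance + net primary income + net secondary income
Sum of the known components = -130.7
Net factor income from abroad = CA - (known components) = -130.6 - (-130.7) = 0.1

0.1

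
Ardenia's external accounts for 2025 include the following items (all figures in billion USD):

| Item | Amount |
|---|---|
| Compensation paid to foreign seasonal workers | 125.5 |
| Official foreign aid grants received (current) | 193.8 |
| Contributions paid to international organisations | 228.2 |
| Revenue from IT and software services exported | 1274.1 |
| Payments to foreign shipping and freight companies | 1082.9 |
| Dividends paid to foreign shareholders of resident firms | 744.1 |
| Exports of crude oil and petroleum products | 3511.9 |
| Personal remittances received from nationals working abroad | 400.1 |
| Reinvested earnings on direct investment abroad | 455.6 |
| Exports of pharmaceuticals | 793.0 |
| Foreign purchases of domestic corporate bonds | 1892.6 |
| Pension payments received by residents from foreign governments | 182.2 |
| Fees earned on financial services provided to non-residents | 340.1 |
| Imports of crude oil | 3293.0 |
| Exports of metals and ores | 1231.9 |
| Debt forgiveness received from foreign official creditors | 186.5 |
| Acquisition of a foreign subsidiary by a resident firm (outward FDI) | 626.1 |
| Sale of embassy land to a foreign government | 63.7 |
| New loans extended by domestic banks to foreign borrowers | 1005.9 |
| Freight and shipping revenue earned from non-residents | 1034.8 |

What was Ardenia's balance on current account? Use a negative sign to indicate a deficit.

Goods: 1231.9 + 793.0 + 3511.9 - 3293.0 = 2243.8
Services: 1274.1 + 1034.8 - 1082.9 + 340.1 = 1566.1
Primary income: -125.5 + 455.6 - 744.1 = -414.0
Secondary income: 193.8 - 228.2 + 400.1 + 182.2 = 547.9
Current account = 2243.8 + 1566.1 + (-414.0) + 547.9 = 3943.8
(Excluded from the current account — financial account: foreign purchases of domestic corporate bonds 1892.6, acquisition of a foreign subsidiary by a resident firm (outward FDI) 626.1, new loans extended by domestic banks to foreign borrowers 1005.9; capital account: debt forgiveness received from foreign official creditors 186.5, sale of embassy land to a foreign government 63.7.)

3943.8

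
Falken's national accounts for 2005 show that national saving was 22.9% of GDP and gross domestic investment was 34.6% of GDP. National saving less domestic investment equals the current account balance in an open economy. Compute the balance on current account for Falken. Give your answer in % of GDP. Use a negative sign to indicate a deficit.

CA = S - I = 22.9 - 34.6 = -11.7

-11.7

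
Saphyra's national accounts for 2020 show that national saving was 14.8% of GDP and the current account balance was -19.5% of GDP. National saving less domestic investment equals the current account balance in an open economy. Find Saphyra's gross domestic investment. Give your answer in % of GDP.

S - I = CA (net lending to the rest of the world).
I = S - CA = 14.8 - (-19.5) = 34.3

34.3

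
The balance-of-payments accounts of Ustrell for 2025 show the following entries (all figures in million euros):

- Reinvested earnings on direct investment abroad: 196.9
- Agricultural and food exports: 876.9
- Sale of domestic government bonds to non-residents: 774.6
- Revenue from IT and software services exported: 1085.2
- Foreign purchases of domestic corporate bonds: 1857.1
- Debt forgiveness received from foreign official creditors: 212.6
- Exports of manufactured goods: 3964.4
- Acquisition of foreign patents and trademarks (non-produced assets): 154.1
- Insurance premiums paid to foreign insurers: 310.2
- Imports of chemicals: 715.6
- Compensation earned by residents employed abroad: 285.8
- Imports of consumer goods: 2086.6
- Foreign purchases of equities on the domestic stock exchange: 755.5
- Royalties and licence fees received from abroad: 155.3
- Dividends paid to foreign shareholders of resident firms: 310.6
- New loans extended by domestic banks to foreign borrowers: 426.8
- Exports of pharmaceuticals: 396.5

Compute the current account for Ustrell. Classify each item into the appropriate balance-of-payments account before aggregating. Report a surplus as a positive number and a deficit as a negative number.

Goods: 396.5 + 3964.4 - 715.6 + 876.9 - 2086.6 = 2435.6
Services: 1085.2 + 155.3 - 310.2 = 930.3
Primary income: -310.6 + 196.9 + 285.8 = 172.1
Current account = 2435.6 + 930.3 + 172.1 = 3538.0
(Excluded from the current account — financial account: sale of domestic government bonds to non-residents 774.6, foreign purchases of domestic corporate bonds 1857.1, foreign purchases of equities on the domestic stock exchange 755.5, new loans extended by domestic banks to foreign borrowers 426.8; capital account: debt forgiveness received from foreign official creditors 212.6, acquisition of foreign patents and trademarks (non-produced assets) 154.1.)

3538.0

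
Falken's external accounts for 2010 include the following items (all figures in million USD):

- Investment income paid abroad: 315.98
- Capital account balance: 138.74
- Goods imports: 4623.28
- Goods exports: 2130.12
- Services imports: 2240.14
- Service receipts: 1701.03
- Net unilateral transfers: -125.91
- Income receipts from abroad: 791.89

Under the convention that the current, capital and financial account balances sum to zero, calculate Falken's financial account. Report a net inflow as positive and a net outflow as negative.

2543.53

Goods balance = 2130.12 - 4623.28 = -2493.16
Services balance = 1701.03 - 2240.14 = -539.11
Trade balance (goods + services) = -2493.16 + (-539.11) = -3032.27
Net primary income = 791.89 - 315.98 = 475.91
Net secondary income = -125.91
Current account = -3032.27 + 475.91 + (-125.91) = -2682.27
Financial account = -(-2682.27 + 138.74) = 2543.53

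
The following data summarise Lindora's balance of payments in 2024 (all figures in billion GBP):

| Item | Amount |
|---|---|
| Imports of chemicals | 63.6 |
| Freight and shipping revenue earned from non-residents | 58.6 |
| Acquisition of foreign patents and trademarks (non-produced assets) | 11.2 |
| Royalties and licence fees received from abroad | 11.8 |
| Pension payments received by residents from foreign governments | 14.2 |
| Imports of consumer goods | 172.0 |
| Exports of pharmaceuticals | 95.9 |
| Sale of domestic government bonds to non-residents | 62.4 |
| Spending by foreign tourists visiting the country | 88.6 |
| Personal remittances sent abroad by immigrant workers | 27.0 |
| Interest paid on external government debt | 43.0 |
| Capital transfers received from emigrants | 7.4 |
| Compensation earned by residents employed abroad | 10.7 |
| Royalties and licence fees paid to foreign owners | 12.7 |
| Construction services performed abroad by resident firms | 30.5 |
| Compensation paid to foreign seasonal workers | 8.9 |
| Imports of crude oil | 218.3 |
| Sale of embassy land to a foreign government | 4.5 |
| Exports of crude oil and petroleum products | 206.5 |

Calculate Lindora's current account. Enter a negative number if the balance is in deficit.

Goods: -63.6 - 172.0 + 95.9 + 206.5 - 218.3 = -151.5
Services: 30.5 + 11.8 + 58.6 - 12.7 + 88.6 = 176.8
Primary income: 10.7 - 43.0 - 8.9 = -41.2
Secondary income: -27.0 + 14.2 = -12.8
Current account = (-151.5) + 176.8 + (-41.2) + (-12.8) = -28.7
(Excluded from the current account — capital account: acquisition of foreign patents and trademarks (non-produced assets) 11.2, capital transfers received from emigrants 7.4, sale of embassy land to a foreign government 4.5; financial account: sale of domestic government bonds to non-residents 62.4.)

-28.7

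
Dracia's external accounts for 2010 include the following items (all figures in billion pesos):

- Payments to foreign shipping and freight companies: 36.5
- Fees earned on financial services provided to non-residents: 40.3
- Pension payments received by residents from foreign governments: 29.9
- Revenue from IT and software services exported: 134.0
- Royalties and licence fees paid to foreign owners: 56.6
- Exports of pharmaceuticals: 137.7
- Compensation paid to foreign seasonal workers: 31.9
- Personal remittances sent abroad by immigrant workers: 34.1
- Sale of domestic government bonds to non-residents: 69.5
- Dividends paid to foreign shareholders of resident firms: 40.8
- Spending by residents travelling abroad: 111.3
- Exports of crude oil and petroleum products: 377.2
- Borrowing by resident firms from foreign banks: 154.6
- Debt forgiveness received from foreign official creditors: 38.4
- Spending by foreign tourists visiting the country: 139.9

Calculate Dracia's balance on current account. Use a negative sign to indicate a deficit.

547.8

Goods: 377.2 + 137.7 = 514.9
Services: -56.6 + 139.9 - 111.3 - 36.5 + 134.0 + 40.3 = 109.8
Primary income: -31.9 - 40.8 = -72.7
Secondary income: 29.9 - 34.1 = -4.2
Current account = 514.9 + 109.8 + (-72.7) + (-4.2) = 547.8
(Excluded from the current account — financial account: sale of domestic government bonds to non-residents 69.5, borrowing by resident firms from foreign banks 154.6; capital account: debt forgiveness received from foreign official creditors 38.4.)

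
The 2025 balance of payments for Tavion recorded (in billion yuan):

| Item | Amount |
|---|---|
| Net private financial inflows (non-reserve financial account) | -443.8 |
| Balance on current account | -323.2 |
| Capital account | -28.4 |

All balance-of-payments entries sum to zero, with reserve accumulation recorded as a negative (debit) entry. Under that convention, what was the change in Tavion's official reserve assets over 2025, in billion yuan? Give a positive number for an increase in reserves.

Official reserve transactions balance = -((-323.2) + (-28.4) + (-443.8)) = 795.4
An accumulation of reserves is recorded as a debit (negative entry), so the change in the stock of reserves is the negative of that balance.
Change in official reserves = -(795.4) = -795.4

-795.4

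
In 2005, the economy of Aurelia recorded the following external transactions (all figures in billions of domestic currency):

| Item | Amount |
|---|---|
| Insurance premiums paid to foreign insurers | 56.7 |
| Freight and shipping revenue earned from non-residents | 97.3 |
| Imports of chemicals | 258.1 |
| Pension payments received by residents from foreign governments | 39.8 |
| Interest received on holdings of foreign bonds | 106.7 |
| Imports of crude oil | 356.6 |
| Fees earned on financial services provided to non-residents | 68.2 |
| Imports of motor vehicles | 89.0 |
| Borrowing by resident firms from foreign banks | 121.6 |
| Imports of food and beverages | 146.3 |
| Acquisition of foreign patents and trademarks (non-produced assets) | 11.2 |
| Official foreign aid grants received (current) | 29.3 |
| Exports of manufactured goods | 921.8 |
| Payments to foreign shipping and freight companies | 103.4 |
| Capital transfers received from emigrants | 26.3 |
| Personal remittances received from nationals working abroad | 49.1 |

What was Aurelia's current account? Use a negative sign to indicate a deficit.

302.1

Goods: 921.8 - 146.3 - 356.6 - 89.0 - 258.1 = 71.8
Services: -56.7 - 103.4 + 97.3 + 68.2 = 5.4
Primary income: 106.7
Secondary income: 29.3 + 39.8 + 49.1 = 118.2
Current account = 71.8 + 5.4 + 106.7 + 118.2 = 302.1
(Excluded from the current account — financial account: borrowing by resident firms from foreign banks 121.6; capital account: acquisition of foreign patents and trademarks (non-produced assets) 11.2, capital transfers received from emigrants 26.3.)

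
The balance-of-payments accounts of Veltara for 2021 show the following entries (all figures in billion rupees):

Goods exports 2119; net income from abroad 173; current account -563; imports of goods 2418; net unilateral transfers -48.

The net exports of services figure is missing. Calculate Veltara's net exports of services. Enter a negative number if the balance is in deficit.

-389

Current account = goods balance + services balance + net primary income + net secondary income
Sum of the known components = -174
Net exports of services = CA - (known components) = -563 - (-174) = -389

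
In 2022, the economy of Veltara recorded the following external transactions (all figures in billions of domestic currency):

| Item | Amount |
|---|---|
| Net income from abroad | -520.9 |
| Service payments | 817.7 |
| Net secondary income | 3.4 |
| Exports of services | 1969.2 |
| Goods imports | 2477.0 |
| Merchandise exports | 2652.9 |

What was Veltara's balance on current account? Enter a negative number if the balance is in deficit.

Goods balance = 2652.9 - 2477.0 = 175.9
Services balance = 1969.2 - 817.7 = 1151.5
Trade balance (goods + services) = 175.9 + 1151.5 = 1327.4
Net primary income = -520.9
Net secondary income = 3.4
Current account = 1327.4 + (-520.9) + 3.4 = 809.9

809.9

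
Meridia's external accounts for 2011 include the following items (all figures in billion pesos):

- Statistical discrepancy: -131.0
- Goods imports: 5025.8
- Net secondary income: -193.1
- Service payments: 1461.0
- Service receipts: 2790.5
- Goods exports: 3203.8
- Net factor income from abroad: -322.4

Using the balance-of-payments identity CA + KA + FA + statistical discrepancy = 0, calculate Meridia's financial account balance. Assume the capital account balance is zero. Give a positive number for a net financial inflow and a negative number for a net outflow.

1139.0

Goods balance = 3203.8 - 5025.8 = -1822.0
Services balance = 2790.5 - 1461.0 = 1329.5
Trade balance (goods + services) = -1822.0 + 1329.5 = -492.5
Net primary income = -322.4
Net secondary income = -193.1
Current account = -492.5 + (-322.4) + (-193.1) = -1008.0
Financial account = -(-1008.0 + (-131.0)) = 1139.0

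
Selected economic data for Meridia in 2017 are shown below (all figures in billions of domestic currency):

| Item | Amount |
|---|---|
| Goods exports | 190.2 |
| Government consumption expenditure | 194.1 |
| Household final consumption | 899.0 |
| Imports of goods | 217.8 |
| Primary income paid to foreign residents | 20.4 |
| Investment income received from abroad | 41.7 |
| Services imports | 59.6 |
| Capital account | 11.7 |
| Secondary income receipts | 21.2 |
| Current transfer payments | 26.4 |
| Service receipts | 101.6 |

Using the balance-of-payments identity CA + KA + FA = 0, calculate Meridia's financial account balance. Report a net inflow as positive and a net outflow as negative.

-42.2

Goods balance = 190.2 - 217.8 = -27.6
Services balance = 101.6 - 59.6 = 42.0
Trade balance (goods + services) = -27.6 + 42.0 = 14.4
Net primary income = 41.7 - 20.4 = 21.3
Net secondary income = 21.2 - 26.4 = -5.2
Current account = 14.4 + 21.3 + (-5.2) = 30.5
Financial account = -(30.5 + 11.7) = -42.2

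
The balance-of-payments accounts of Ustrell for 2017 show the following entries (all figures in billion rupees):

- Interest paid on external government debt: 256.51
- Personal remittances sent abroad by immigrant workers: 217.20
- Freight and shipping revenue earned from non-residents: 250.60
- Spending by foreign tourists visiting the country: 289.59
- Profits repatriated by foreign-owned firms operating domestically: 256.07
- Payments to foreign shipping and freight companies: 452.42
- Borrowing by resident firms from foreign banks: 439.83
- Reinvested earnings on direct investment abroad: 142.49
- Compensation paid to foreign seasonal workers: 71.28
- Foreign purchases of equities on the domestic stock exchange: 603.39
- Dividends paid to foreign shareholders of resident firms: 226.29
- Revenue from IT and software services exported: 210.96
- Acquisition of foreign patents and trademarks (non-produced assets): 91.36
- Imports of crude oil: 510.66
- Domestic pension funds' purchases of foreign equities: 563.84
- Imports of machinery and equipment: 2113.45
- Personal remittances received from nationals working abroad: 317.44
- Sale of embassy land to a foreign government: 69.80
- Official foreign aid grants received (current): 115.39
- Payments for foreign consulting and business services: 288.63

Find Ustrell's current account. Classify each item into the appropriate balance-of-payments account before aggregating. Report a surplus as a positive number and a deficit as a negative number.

-3066.04

Goods: -2113.45 - 510.66 = -2624.11
Services: 250.60 - 288.63 + 210.96 - 452.42 + 289.59 = 10.10
Primary income: -256.07 - 71.28 - 226.29 - 256.51 + 142.49 = -667.66
Secondary income: -217.20 + 317.44 + 115.39 = 215.63
Current account = (-2624.11) + 10.10 + (-667.66) + 215.63 = -3066.04
(Excluded from the current account — financial account: borrowing by resident firms from foreign banks 439.83, foreign purchases of equities on the domestic stock exchange 603.39, domestic pension funds' purchases of foreign equities 563.84; capital account: acquisition of foreign patents and trademarks (non-produced assets) 91.36, sale of embassy land to a foreign government 69.80.)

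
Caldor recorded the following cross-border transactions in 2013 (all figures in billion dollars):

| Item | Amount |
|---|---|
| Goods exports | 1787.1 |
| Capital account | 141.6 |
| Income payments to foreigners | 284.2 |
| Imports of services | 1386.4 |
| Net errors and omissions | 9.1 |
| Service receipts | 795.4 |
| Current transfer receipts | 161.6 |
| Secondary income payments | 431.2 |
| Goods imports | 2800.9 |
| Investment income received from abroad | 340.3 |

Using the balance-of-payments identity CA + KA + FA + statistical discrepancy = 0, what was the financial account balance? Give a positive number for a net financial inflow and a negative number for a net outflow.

Goods balance = 1787.1 - 2800.9 = -1013.8
Services balance = 795.4 - 1386.4 = -591.0
Trade balance (goods + services) = -1013.8 + (-591.0) = -1604.8
Net primary income = 340.3 - 284.2 = 56.1
Net secondary income = 161.6 - 431.2 = -269.6
Current account = -1604.8 + 56.1 + (-269.6) = -1818.3
Financial account = -(-1818.3 + 141.6 + 9.1) = 1667.6

1667.6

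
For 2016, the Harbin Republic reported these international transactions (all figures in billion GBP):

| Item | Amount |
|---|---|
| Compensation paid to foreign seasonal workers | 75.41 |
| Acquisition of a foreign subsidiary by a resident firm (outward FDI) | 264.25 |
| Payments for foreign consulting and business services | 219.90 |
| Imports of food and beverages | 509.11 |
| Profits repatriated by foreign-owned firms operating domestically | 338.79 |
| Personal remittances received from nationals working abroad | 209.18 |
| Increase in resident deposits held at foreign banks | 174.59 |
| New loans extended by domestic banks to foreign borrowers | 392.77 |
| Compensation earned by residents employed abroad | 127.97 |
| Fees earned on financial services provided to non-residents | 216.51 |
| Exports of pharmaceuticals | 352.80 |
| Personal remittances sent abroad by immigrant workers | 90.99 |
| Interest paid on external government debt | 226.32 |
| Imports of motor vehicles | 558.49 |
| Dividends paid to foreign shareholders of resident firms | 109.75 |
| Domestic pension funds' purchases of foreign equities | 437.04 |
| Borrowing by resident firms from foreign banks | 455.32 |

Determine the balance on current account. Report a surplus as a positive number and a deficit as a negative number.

Goods: -558.49 + 352.80 - 509.11 = -714.80
Services: 216.51 - 219.90 = -3.39
Primary income: -109.75 - 226.32 + 127.97 - 75.41 - 338.79 = -622.30
Secondary income: 209.18 - 90.99 = 118.19
Current account = (-714.80) + (-3.39) + (-622.30) + 118.19 = -1222.30
(Excluded from the current account — financial account: acquisition of a foreign subsidiary by a resident firm (outward FDI) 264.25, increase in resident deposits held at foreign banks 174.59, new loans extended by domestic banks to foreign borrowers 392.77, domestic pension funds' purchases of foreign equities 437.04, borrowing by resident firms from foreign banks 455.32.)

-1222.30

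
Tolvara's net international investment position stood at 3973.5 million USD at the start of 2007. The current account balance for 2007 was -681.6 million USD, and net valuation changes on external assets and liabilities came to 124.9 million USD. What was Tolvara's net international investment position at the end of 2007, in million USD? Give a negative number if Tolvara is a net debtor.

Change in NIIP = current account + net valuation change = -681.6 + 124.9 = -556.7
End-of-year NIIP = 3973.5 + (-556.7) = 3416.8

3416.8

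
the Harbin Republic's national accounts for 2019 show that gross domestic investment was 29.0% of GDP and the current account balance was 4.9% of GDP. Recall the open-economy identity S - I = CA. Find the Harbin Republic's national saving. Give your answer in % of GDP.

S - I = CA (net lending to the rest of the world).
S = I + CA = 29.0 + 4.9 = 33.9

33.9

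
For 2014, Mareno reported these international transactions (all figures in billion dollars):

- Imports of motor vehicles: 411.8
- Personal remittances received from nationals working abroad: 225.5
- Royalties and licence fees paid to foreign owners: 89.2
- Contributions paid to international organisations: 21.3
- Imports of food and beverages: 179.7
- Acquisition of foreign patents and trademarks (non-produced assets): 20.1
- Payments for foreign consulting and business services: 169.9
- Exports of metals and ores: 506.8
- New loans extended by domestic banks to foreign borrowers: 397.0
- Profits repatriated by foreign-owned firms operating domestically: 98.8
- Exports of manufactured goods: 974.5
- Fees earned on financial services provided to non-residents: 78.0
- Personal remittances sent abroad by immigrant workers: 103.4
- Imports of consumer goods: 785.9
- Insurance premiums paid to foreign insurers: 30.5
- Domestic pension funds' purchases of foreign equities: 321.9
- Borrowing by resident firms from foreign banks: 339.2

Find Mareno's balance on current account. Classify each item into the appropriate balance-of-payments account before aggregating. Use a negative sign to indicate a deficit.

Goods: 506.8 - 411.8 + 974.5 - 179.7 - 785.9 = 103.9
Services: -169.9 - 30.5 + 78.0 - 89.2 = -211.6
Primary income: -98.8
Secondary income: -103.4 + 225.5 - 21.3 = 100.8
Current account = 103.9 + (-211.6) + (-98.8) + 100.8 = -105.7
(Excluded from the current account — capital account: acquisition of foreign patents and trademarks (non-produced assets) 20.1; financial account: new loans extended by domestic banks to foreign borrowers 397.0, domestic pension funds' purchases of foreign equities 321.9, borrowing by resident firms from foreign banks 339.2.)

-105.7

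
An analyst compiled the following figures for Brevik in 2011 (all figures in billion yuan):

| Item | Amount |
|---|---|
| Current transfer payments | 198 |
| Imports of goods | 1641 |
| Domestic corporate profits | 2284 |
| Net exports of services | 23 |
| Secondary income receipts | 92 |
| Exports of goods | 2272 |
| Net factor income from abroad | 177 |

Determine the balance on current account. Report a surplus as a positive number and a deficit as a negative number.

Goods balance = 2272 - 1641 = 631
Services balance = 23
Trade balance (goods + services) = 631 + 23 = 654
Net primary income = 177
Net secondary income = 92 - 198 = -106
Current account = 654 + 177 + (-106) = 725

725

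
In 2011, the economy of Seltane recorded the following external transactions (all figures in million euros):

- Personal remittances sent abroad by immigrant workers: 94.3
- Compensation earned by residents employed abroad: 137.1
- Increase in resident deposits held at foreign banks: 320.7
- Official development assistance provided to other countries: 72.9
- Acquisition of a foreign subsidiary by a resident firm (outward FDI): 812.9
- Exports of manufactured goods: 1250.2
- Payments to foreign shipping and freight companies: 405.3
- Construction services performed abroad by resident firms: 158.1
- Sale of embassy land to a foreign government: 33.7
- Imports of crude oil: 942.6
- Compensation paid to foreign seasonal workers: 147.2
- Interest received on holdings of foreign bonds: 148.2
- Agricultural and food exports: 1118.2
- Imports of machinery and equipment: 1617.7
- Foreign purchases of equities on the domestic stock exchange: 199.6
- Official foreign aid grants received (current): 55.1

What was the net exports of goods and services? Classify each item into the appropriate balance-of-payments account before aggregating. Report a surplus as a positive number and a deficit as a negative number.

Goods: 1250.2 + 1118.2 - 1617.7 - 942.6 = -191.9
Services: 158.1 - 405.3 = -247.2
Trade balance = -191.9 + (-247.2) = -439.1
(Excluded from the trade balance — secondary income: personal remittances sent abroad by immigrant workers 94.3, official development assistance provided to other countries 72.9, official foreign aid grants received (current) 55.1; primary income: compensation earned by residents employed abroad 137.1, compensation paid to foreign seasonal workers 147.2, interest received on holdings of foreign bonds 148.2; financial account: increase in resident deposits held at foreign banks 320.7, acquisition of a foreign subsidiary by a resident firm (outward FDI) 812.9, foreign purchases of equities on the domestic stock exchange 199.6; capital account: sale of embassy land to a foreign government 33.7.)

-439.1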